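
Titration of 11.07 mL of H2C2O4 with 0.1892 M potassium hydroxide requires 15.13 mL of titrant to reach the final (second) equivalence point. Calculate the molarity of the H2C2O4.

n(KOH) = 0.1892 x 0.01513 = 0.002863 mol.
At the final (second) equivalence point, 2 mol OH^- react per mol H2C2O4, so n(H2C2O4) = 0.002863 / 2 = 0.001431 mol.
[H2C2O4] = 0.001431 / 0.01107 L = 0.129 M.

0.129 M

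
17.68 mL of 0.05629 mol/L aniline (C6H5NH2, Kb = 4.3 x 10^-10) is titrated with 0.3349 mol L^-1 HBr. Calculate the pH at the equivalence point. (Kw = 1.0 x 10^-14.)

n(C6H5NH2) = 0.05629 x 0.01768 = 0.0009952 mol; V(HBr) at equivalence = 0.0009952/0.3349 = 0.002972 L.
At equivalence the base is fully converted to C6H5NH3+; total volume = 0.02065 L, so [C6H5NH3+] = 0.0009952/0.02065 = 0.04819 M.
Ka(C6H5NH3+) = Kw/Kb = 1.0e-14 / 4.3 x 10^-10 = 2.33e-5.
[H^+] = sqrt(Ka x [C6H5NH3+]) = sqrt(2.33e-5 x 0.04819) = 0.00106 M.
pH = -log(0.00106) = 2.98.

2.98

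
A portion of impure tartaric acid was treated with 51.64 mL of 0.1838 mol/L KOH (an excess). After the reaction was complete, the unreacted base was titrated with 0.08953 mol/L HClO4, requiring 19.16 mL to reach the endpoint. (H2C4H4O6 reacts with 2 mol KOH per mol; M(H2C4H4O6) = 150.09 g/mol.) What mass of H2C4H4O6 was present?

Total n(KOH) added = 0.1838 x 0.05164 = 0.009491 mol.
n(HClO4) used = 0.08953 x 0.01916 = 0.001715 mol, which equals the excess n(KOH).
So n(KOH) consumed by the sample = 0.009491 - 0.001715 = 0.007776 mol.
n(H2C4H4O6) = 0.007776 / 2 = 0.003888 mol.
mass = 0.003888 mol x 150.09 g/mol = 0.584 g.

0.584 g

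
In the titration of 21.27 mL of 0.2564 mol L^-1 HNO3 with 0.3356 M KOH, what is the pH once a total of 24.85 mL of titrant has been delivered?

12.80

n(acid) = 0.2564 x 0.02127 = 0.005454 mol; n(KOH) added = 0.3356 x 0.02485 = 0.008340 mol.
Base is in excess by 0.008340 - 0.005454 = 0.002886 mol in a total volume of 0.04612 L.
[OH^-] = 0.002886/0.04612 = 0.06258 M, so pOH = 1.20 and pH = 14.00 - 1.20 = 12.80.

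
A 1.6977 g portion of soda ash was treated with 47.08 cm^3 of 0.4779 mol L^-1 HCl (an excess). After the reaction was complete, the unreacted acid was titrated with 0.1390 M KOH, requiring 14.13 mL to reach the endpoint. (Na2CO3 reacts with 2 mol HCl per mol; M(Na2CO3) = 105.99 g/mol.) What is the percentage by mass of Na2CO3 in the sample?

64.1%

Total n(HCl) added = 0.4779 x 0.04708 = 0.02250 mol.
n(KOH) used = 0.1390 x 0.01413 = 0.001964 mol, which equals the excess n(HCl).
So n(HCl) consumed by the sample = 0.02250 - 0.001964 = 0.02054 mol.
n(Na2CO3) = 0.02054 / 2 = 0.01027 mol.
mass Na2CO3 = 0.01027 x 105.99 = 1.088 g, so %Na2CO3 = 1.088/1.6977 x 100 = 64.1%.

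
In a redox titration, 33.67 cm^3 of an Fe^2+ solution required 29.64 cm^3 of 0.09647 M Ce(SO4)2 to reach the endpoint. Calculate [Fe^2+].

0.0849 M

n(Ce(SO4)2) = 0.09647 x 0.02964 = 0.002859 mol.
From the balanced equation, 1 mol Ce(SO4)2 reacts with 1 mol Fe^2+, so n(Fe^2+) = 0.002859 x 1/1 = 0.002859 mol.
[Fe^2+] = 0.002859 / 0.03367 L = 0.0849 M.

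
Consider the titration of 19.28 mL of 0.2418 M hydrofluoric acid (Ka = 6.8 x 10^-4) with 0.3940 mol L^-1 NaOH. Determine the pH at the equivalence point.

8.17

n(HF) = 0.2418 x 0.01928 = 0.004662 mol; V(NaOH) at equivalence = 0.004662/0.3940 = 0.01183 L.
At equivalence all the acid is converted to F-; total volume = 0.01928 + 0.01183 = 0.03111 L, so [F-] = 0.004662/0.03111 = 0.1498 M.
Kb = Kw/Ka = 1.0e-14 / 6.8 x 10^-4 = 1.47e-11.
[OH^-] = sqrt(Kb x [F-]) = sqrt(1.47e-11 x 0.1498) = 1.48e-6 M.
pOH = 5.83, so pH = 14.00 - 5.83 = 8.17.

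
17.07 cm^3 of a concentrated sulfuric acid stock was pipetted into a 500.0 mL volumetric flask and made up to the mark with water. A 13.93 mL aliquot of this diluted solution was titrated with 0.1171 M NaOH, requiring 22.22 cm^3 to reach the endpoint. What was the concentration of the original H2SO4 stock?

n(NaOH) = 0.1171 x 0.02222 = 0.002602 mol.
n(H2SO4) in the aliquot = 0.002602 x 1/2 = 0.001301 mol.
[diluted H2SO4] = 0.001301 / 0.01393 = 0.09339 M.
Dilution factor = 500.0/17.07 = 29.29, so [stock] = 0.09339 x 29.29 = 2.74 M.

2.74 M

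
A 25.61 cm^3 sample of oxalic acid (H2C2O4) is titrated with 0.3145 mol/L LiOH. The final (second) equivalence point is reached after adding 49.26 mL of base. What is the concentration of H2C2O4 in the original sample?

0.302 M

n(LiOH) = 0.3145 x 0.04926 = 0.01549 mol.
At the final (second) equivalence point, 2 mol OH^- react per mol H2C2O4, so n(H2C2O4) = 0.01549 / 2 = 0.007746 mol.
[H2C2O4] = 0.007746 / 0.02561 L = 0.302 M.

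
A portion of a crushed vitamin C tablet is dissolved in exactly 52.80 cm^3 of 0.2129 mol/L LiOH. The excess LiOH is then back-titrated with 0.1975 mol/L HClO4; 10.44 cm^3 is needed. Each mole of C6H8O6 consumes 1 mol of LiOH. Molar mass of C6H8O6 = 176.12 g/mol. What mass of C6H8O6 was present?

Total n(LiOH) added = 0.2129 x 0.05280 = 0.01124 mol.
n(HClO4) used = 0.1975 x 0.01044 = 0.002062 mol, which equals the excess n(LiOH).
So n(LiOH) consumed by the sample = 0.01124 - 0.002062 = 0.009179 mol.
n(C6H8O6) = 0.009179 / 1 = 0.009179 mol.
mass = 0.009179 mol x 176.12 g/mol = 1.62 g.

1.62 g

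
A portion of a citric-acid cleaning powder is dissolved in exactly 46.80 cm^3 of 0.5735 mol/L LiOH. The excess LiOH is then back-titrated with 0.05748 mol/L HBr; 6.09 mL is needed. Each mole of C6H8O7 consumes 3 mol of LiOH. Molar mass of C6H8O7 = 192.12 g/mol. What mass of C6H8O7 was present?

1.70 g

Total n(LiOH) added = 0.5735 x 0.04680 = 0.02684 mol.
n(HBr) used = 0.05748 x 0.006090 = 0.0003501 mol, which equals the excess n(LiOH).
So n(LiOH) consumed by the sample = 0.02684 - 0.0003501 = 0.02649 mol.
n(C6H8O7) = 0.02649 / 3 = 0.008830 mol.
mass = 0.008830 mol x 192.12 g/mol = 1.70 g.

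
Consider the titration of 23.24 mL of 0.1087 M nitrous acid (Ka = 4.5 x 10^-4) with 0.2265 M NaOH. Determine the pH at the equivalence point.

n(HNO2) = 0.1087 x 0.02324 = 0.002526 mol; V(NaOH) at equivalence = 0.002526/0.2265 = 0.01115 L.
At equivalence all the acid is converted to NO2-; total volume = 0.02324 + 0.01115 = 0.03439 L, so [NO2-] = 0.002526/0.03439 = 0.07345 M.
Kb = Kw/Ka = 1.0e-14 / 4.5 x 10^-4 = 2.22e-11.
[OH^-] = sqrt(Kb x [NO2-]) = sqrt(2.22e-11 x 0.07345) = 1.28e-6 M.
pOH = 5.89, so pH = 14.00 - 5.89 = 8.11.

8.11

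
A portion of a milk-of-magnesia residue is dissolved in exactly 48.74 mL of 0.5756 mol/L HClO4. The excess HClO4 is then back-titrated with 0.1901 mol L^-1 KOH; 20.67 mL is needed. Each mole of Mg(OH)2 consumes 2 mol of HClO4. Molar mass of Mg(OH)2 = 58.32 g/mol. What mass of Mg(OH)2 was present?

Total n(HClO4) added = 0.5756 x 0.04874 = 0.02805 mol.
n(KOH) used = 0.1901 x 0.02067 = 0.003929 mol, which equals the excess n(HClO4).
So n(HClO4) consumed by the sample = 0.02805 - 0.003929 = 0.02413 mol.
n(Mg(OH)2) = 0.02413 / 2 = 0.01206 mol.
mass = 0.01206 mol x 58.32 g/mol = 0.703 g.

0.703 g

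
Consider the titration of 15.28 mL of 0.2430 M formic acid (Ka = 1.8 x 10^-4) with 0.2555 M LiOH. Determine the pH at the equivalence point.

n(HCOOH) = 0.2430 x 0.01528 = 0.003713 mol; V(LiOH) at equivalence = 0.003713/0.2555 = 0.01453 L.
At equivalence all the acid is converted to HCOO-; total volume = 0.01528 + 0.01453 = 0.02981 L, so [HCOO-] = 0.003713/0.02981 = 0.1245 M.
Kb = Kw/Ka = 1.0e-14 / 1.8 x 10^-4 = 5.56e-11.
[OH^-] = sqrt(Kb x [HCOO-]) = sqrt(5.56e-11 x 0.1245) = 2.63e-6 M.
pOH = 5.58, so pH = 14.00 - 5.58 = 8.42.

8.42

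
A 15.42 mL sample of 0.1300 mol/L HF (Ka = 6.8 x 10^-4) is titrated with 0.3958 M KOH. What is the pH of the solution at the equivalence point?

n(HF) = 0.1300 x 0.01542 = 0.002005 mol; V(KOH) at equivalence = 0.002005/0.3958 = 0.005065 L.
At equivalence all the acid is converted to F-; total volume = 0.01542 + 0.005065 = 0.02048 L, so [F-] = 0.002005/0.02048 = 0.09786 M.
Kb = Kw/Ka = 1.0e-14 / 6.8 x 10^-4 = 1.47e-11.
[OH^-] = sqrt(Kb x [F-]) = sqrt(1.47e-11 x 0.09786) = 1.20e-6 M.
pOH = 5.92, so pH = 14.00 - 5.92 = 8.08.

8.08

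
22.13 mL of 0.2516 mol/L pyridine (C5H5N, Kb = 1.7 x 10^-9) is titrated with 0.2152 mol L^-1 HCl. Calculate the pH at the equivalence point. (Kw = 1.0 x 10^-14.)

3.08

n(C5H5N) = 0.2516 x 0.02213 = 0.005568 mol; V(HCl) at equivalence = 0.005568/0.2152 = 0.02587 L.
At equivalence the base is fully converted to C5H5NH+; total volume = 0.04800 L, so [C5H5NH+] = 0.005568/0.04800 = 0.1160 M.
Ka(C5H5NH+) = Kw/Kb = 1.0e-14 / 1.7 x 10^-9 = 5.88e-6.
[H^+] = sqrt(Ka x [C5H5NH+]) = sqrt(5.88e-6 x 0.1160) = 0.000826 M.
pH = -log(0.000826) = 3.08.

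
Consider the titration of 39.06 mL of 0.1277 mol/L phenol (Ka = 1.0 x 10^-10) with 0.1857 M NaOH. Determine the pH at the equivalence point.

n(C6H5OH) = 0.1277 x 0.03906 = 0.004988 mol; V(NaOH) at equivalence = 0.004988/0.1857 = 0.02686 L.
At equivalence all the acid is converted to C6H5O-; total volume = 0.03906 + 0.02686 = 0.06592 L, so [C6H5O-] = 0.004988/0.06592 = 0.07567 M.
Kb = Kw/Ka = 1.0e-14 / 1.0 x 10^-10 = 0.000100.
[OH^-] = sqrt(Kb x [C6H5O-]) = sqrt(0.000100 x 0.07567) = 0.00275 M.
pOH = 2.56, so pH = 14.00 - 2.56 = 11.44.

11.44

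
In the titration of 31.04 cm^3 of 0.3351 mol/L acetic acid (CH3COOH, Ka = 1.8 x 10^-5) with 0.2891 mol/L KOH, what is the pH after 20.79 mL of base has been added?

4.88

Initial n(CH3COOH) = 0.3351 x 0.03104 = 0.01040 mol.
n(KOH) added = 0.2891 x 0.02079 = 0.006010 mol, converting that many moles of CH3COOH to CH3COO-.
Remaining n(CH3COOH) = 0.004391 mol; n(CH3COO-) = 0.006010 mol.
By Henderson-Hasselbalch, pH = pKa + log([A^-]/[HA]) = 4.74 + log(0.006010/0.004391) = 4.74 + (+0.14) = 4.88.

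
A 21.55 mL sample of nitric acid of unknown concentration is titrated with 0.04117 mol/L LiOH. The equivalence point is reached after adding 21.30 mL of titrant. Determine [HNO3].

n(LiOH) delivered = 0.04117 x 0.02130 = 0.0008769 mol.
For a 1:1 reaction, n(HNO3) = 0.0008769 mol.
[HNO3] = 0.0008769 mol / 0.02155 L = 0.0407 M.

0.0407 M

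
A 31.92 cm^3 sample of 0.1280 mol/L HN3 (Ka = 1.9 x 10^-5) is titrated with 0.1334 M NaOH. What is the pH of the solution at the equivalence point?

n(HN3) = 0.1280 x 0.03192 = 0.004086 mol; V(NaOH) at equivalence = 0.004086/0.1334 = 0.03063 L.
At equivalence all the acid is converted to N3-; total volume = 0.03192 + 0.03063 = 0.06255 L, so [N3-] = 0.004086/0.06255 = 0.06532 M.
Kb = Kw/Ka = 1.0e-14 / 1.9 x 10^-5 = 5.26e-10.
[OH^-] = sqrt(Kb x [N3-]) = sqrt(5.26e-10 x 0.06532) = 5.86e-6 M.
pOH = 5.23, so pH = 14.00 - 5.23 = 8.77.

8.77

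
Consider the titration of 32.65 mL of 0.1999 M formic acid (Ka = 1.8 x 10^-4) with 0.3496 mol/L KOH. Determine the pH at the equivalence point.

n(HCOOH) = 0.1999 x 0.03265 = 0.006527 mol; V(KOH) at equivalence = 0.006527/0.3496 = 0.01867 L.
At equivalence all the acid is converted to HCOO-; total volume = 0.03265 + 0.01867 = 0.05132 L, so [HCOO-] = 0.006527/0.05132 = 0.1272 M.
Kb = Kw/Ka = 1.0e-14 / 1.8 x 10^-4 = 5.56e-11.
[OH^-] = sqrt(Kb x [HCOO-]) = sqrt(5.56e-11 x 0.1272) = 2.66e-6 M.
pOH = 5.58, so pH = 14.00 - 5.58 = 8.42.

8.42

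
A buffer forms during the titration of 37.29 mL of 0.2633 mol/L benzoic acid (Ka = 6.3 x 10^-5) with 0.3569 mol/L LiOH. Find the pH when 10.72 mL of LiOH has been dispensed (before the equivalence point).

4.01

Initial n(C6H5COOH) = 0.2633 x 0.03729 = 0.009818 mol.
n(LiOH) added = 0.3569 x 0.01072 = 0.003826 mol, converting that many moles of C6H5COOH to C6H5COO-.
Remaining n(C6H5COOH) = 0.005992 mol; n(C6H5COO-) = 0.003826 mol.
By Henderson-Hasselbalch, pH = pKa + log([A^-]/[HA]) = 4.20 + log(0.003826/0.005992) = 4.20 + (-0.19) = 4.01.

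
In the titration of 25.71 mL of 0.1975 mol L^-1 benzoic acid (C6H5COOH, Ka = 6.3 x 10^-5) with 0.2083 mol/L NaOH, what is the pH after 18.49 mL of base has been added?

4.70

Initial n(C6H5COOH) = 0.1975 x 0.02571 = 0.005078 mol.
n(NaOH) added = 0.2083 x 0.01849 = 0.003851 mol, converting that many moles of C6H5COOH to C6H5COO-.
Remaining n(C6H5COOH) = 0.001226 mol; n(C6H5COO-) = 0.003851 mol.
By Henderson-Hasselbalch, pH = pKa + log([A^-]/[HA]) = 4.20 + log(0.003851/0.001226) = 4.20 + (+0.50) = 4.70.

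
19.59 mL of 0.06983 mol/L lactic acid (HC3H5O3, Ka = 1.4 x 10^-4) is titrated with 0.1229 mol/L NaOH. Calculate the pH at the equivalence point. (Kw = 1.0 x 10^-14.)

n(HC3H5O3) = 0.06983 x 0.01959 = 0.001368 mol; V(NaOH) at equivalence = 0.001368/0.1229 = 0.01113 L.
At equivalence all the acid is converted to C3H5O3-; total volume = 0.01959 + 0.01113 = 0.03072 L, so [C3H5O3-] = 0.001368/0.03072 = 0.04453 M.
Kb = Kw/Ka = 1.0e-14 / 1.4 x 10^-4 = 7.14e-11.
[OH^-] = sqrt(Kb x [C3H5O3-]) = sqrt(7.14e-11 x 0.04453) = 1.78e-6 M.
pOH = 5.75, so pH = 14.00 - 5.75 = 8.25.

8.25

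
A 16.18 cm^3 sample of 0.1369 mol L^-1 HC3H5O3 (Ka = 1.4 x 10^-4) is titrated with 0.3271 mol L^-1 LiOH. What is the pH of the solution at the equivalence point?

8.42

n(HC3H5O3) = 0.1369 x 0.01618 = 0.002215 mol; V(LiOH) at equivalence = 0.002215/0.3271 = 0.006772 L.
At equivalence all the acid is converted to C3H5O3-; total volume = 0.01618 + 0.006772 = 0.02295 L, so [C3H5O3-] = 0.002215/0.02295 = 0.09651 M.
Kb = Kw/Ka = 1.0e-14 / 1.4 x 10^-4 = 7.14e-11.
[OH^-] = sqrt(Kb x [C3H5O3-]) = sqrt(7.14e-11 x 0.09651) = 2.63e-6 M.
pOH = 5.58, so pH = 14.00 - 5.58 = 8.42.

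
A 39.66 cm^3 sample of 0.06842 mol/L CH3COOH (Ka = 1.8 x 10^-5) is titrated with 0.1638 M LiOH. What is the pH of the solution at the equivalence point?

n(CH3COOH) = 0.06842 x 0.03966 = 0.002714 mol; V(LiOH) at equivalence = 0.002714/0.1638 = 0.01657 L.
At equivalence all the acid is converted to CH3COO-; total volume = 0.03966 + 0.01657 = 0.05623 L, so [CH3COO-] = 0.002714/0.05623 = 0.04826 M.
Kb = Kw/Ka = 1.0e-14 / 1.8 x 10^-5 = 5.56e-10.
[OH^-] = sqrt(Kb x [CH3COO-]) = sqrt(5.56e-10 x 0.04826) = 5.18e-6 M.
pOH = 5.29, so pH = 14.00 - 5.29 = 8.71.

8.71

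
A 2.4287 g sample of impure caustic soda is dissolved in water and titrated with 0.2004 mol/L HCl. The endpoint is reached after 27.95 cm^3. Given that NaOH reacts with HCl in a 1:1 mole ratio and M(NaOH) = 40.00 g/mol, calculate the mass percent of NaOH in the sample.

9.22%

n(HCl) = 0.2004 x 0.02795 = 0.005601 mol.
n(NaOH) = 0.005601 / 1 = 0.005601 mol.
mass of NaOH = 0.005601 x 40.00 = 0.2240 g.
% purity = 0.2240 / 2.4287 x 100 = 9.22%.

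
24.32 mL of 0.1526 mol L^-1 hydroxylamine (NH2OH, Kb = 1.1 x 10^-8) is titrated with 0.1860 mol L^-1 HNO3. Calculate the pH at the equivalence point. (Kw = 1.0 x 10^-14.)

n(NH2OH) = 0.1526 x 0.02432 = 0.003711 mol; V(HNO3) at equivalence = 0.003711/0.1860 = 0.01995 L.
At equivalence the base is fully converted to NH3OH+; total volume = 0.04427 L, so [NH3OH+] = 0.003711/0.04427 = 0.08383 M.
Ka(NH3OH+) = Kw/Kb = 1.0e-14 / 1.1 x 10^-8 = 9.09e-7.
[H^+] = sqrt(Ka x [NH3OH+]) = sqrt(9.09e-7 x 0.08383) = 0.000276 M.
pH = -log(0.000276) = 3.56.

3.56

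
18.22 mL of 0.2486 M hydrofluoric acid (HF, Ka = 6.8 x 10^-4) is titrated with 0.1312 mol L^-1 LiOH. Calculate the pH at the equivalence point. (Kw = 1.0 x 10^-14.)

8.05

n(HF) = 0.2486 x 0.01822 = 0.004529 mol; V(LiOH) at equivalence = 0.004529/0.1312 = 0.03452 L.
At equivalence all the acid is converted to F-; total volume = 0.01822 + 0.03452 = 0.05274 L, so [F-] = 0.004529/0.05274 = 0.08588 M.
Kb = Kw/Ka = 1.0e-14 / 6.8 x 10^-4 = 1.47e-11.
[OH^-] = sqrt(Kb x [F-]) = sqrt(1.47e-11 x 0.08588) = 1.12e-6 M.
pOH = 5.95, so pH = 14.00 - 5.95 = 8.05.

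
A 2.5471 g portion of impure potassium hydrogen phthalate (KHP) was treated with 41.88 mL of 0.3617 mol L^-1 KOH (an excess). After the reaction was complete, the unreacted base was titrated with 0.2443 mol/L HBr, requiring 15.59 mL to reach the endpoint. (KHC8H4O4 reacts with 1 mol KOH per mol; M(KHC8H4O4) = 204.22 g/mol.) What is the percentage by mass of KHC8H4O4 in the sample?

Total n(KOH) added = 0.3617 x 0.04188 = 0.01515 mol.
n(HBr) used = 0.2443 x 0.01559 = 0.003809 mol, which equals the excess n(KOH).
So n(KOH) consumed by the sample = 0.01515 - 0.003809 = 0.01134 mol.
n(KHC8H4O4) = 0.01134 / 1 = 0.01134 mol.
mass KHC8H4O4 = 0.01134 x 204.22 = 2.316 g, so %KHC8H4O4 = 2.316/2.5471 x 100 = 90.9%.

90.9%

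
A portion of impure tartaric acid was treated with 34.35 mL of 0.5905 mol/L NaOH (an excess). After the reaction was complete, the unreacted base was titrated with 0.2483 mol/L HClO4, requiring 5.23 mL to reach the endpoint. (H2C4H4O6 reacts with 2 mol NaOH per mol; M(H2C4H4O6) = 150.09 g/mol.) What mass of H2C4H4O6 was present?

Total n(NaOH) added = 0.5905 x 0.03435 = 0.02028 mol.
n(HClO4) used = 0.2483 x 0.005230 = 0.001299 mol, which equals the excess n(NaOH).
So n(NaOH) consumed by the sample = 0.02028 - 0.001299 = 0.01899 mol.
n(H2C4H4O6) = 0.01899 / 2 = 0.009493 mol.
mass = 0.009493 mol x 150.09 g/mol = 1.42 g.

1.42 g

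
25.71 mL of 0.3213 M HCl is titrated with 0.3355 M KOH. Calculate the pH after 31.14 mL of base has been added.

n(acid) = 0.3213 x 0.02571 = 0.008261 mol; n(KOH) added = 0.3355 x 0.03114 = 0.01045 mol.
Base is in excess by 0.01045 - 0.008261 = 0.002187 mol in a total volume of 0.05685 L.
[OH^-] = 0.002187/0.05685 = 0.03847 M, so pOH = 1.41 and pH = 14.00 - 1.41 = 12.59.

12.59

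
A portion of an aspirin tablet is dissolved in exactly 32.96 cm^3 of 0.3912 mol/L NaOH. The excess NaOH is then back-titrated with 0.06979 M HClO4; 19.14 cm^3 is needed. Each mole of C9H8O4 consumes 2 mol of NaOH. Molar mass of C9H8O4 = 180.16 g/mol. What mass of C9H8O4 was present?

Total n(NaOH) added = 0.3912 x 0.03296 = 0.01289 mol.
n(HClO4) used = 0.06979 x 0.01914 = 0.001336 mol, which equals the excess n(NaOH).
So n(NaOH) consumed by the sample = 0.01289 - 0.001336 = 0.01156 mol.
n(C9H8O4) = 0.01156 / 2 = 0.005779 mol.
mass = 0.005779 mol x 180.16 g/mol = 1.04 g.

1.04 g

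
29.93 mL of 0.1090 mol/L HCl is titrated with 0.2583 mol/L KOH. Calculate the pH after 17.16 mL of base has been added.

12.40

n(acid) = 0.1090 x 0.02993 = 0.003262 mol; n(KOH) added = 0.2583 x 0.01716 = 0.004432 mol.
Base is in excess by 0.004432 - 0.003262 = 0.001170 mol in a total volume of 0.04709 L.
[OH^-] = 0.001170/0.04709 = 0.02485 M, so pOH = 1.60 and pH = 14.00 - 1.60 = 12.40.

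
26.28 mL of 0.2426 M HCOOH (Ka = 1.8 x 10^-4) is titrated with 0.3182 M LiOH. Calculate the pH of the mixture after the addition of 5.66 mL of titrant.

3.34

Initial n(HCOOH) = 0.2426 x 0.02628 = 0.006376 mol.
n(LiOH) added = 0.3182 x 0.005660 = 0.001801 mol, converting that many moles of HCOOH to HCOO-.
Remaining n(HCOOH) = 0.004575 mol; n(HCOO-) = 0.001801 mol.
By Henderson-Hasselbalch, pH = pKa + log([A^-]/[HA]) = 3.74 + log(0.001801/0.004575) = 3.74 + (-0.40) = 3.34.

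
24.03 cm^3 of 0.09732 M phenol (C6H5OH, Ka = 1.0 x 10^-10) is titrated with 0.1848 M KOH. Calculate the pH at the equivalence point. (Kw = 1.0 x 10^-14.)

11.40

n(C6H5OH) = 0.09732 x 0.02403 = 0.002339 mol; V(KOH) at equivalence = 0.002339/0.1848 = 0.01265 L.
At equivalence all the acid is converted to C6H5O-; total volume = 0.02403 + 0.01265 = 0.03668 L, so [C6H5O-] = 0.002339/0.03668 = 0.06375 M.
Kb = Kw/Ka = 1.0e-14 / 1.0 x 10^-10 = 0.000100.
[OH^-] = sqrt(Kb x [C6H5O-]) = sqrt(0.000100 x 0.06375) = 0.00252 M.
pOH = 2.60, so pH = 14.00 - 2.60 = 11.40.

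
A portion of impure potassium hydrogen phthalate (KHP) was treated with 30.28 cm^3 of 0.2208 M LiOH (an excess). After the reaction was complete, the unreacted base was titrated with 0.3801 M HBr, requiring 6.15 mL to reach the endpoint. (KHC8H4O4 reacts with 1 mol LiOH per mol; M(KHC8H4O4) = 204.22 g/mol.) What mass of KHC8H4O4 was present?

Total n(LiOH) added = 0.2208 x 0.03028 = 0.006686 mol.
n(HBr) used = 0.3801 x 0.006150 = 0.002338 mol, which equals the excess n(LiOH).
So n(LiOH) consumed by the sample = 0.006686 - 0.002338 = 0.004348 mol.
n(KHC8H4O4) = 0.004348 / 1 = 0.004348 mol.
mass = 0.004348 mol x 204.22 g/mol = 0.888 g.

0.888 g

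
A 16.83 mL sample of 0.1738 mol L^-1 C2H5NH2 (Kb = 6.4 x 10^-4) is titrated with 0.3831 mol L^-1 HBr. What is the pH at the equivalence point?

n(C2H5NH2) = 0.1738 x 0.01683 = 0.002925 mol; V(HBr) at equivalence = 0.002925/0.3831 = 0.007635 L.
At equivalence the base is fully converted to C2H5NH3+; total volume = 0.02447 L, so [C2H5NH3+] = 0.002925/0.02447 = 0.1196 M.
Ka(C2H5NH3+) = Kw/Kb = 1.0e-14 / 6.4 x 10^-4 = 1.56e-11.
[H^+] = sqrt(Ka x [C2H5NH3+]) = sqrt(1.56e-11 x 0.1196) = 1.37e-6 M.
pH = -log(1.37e-6) = 5.86.

5.86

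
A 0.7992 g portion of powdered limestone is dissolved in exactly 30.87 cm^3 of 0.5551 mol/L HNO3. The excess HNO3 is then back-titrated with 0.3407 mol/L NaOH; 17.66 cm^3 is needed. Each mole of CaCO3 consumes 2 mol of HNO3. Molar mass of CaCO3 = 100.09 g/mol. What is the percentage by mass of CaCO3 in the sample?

69.6%

Total n(HNO3) added = 0.5551 x 0.03087 = 0.01714 mol.
n(NaOH) used = 0.3407 x 0.01766 = 0.006017 mol, which equals the excess n(HNO3).
So n(HNO3) consumed by the sample = 0.01714 - 0.006017 = 0.01112 mol.
n(CaCO3) = 0.01112 / 2 = 0.005560 mol.
mass CaCO3 = 0.005560 x 100.09 = 0.5565 g, so %CaCO3 = 0.5565/0.7992 x 100 = 69.6%.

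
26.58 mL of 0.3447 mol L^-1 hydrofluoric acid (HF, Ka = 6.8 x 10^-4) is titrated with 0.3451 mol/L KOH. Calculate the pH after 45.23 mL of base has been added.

n(acid) = 0.3447 x 0.02658 = 0.009162 mol; n(KOH) added = 0.3451 x 0.04523 = 0.01561 mol.
Base is in excess by 0.01561 - 0.009162 = 0.006447 mol in a total volume of 0.07181 L.
[OH^-] = 0.006447/0.07181 = 0.08978 M, so pOH = 1.05 and pH = 14.00 - 1.05 = 12.95.

12.95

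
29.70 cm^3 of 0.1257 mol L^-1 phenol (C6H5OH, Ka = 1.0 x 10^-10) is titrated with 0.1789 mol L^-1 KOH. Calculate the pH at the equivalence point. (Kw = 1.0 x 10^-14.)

n(C6H5OH) = 0.1257 x 0.02970 = 0.003733 mol; V(KOH) at equivalence = 0.003733/0.1789 = 0.02087 L.
At equivalence all the acid is converted to C6H5O-; total volume = 0.02970 + 0.02087 = 0.05057 L, so [C6H5O-] = 0.003733/0.05057 = 0.07383 M.
Kb = Kw/Ka = 1.0e-14 / 1.0 x 10^-10 = 0.000100.
[OH^-] = sqrt(Kb x [C6H5O-]) = sqrt(0.000100 x 0.07383) = 0.00272 M.
pOH = 2.57, so pH = 14.00 - 2.57 = 11.43.

11.43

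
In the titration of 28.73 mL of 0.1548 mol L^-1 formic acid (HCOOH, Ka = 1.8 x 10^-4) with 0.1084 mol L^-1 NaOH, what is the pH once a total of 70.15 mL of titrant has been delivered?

12.50

n(acid) = 0.1548 x 0.02873 = 0.004447 mol; n(NaOH) added = 0.1084 x 0.07015 = 0.007604 mol.
Base is in excess by 0.007604 - 0.004447 = 0.003157 mol in a total volume of 0.09888 L.
[OH^-] = 0.003157/0.09888 = 0.03193 M, so pOH = 1.50 and pH = 14.00 - 1.50 = 12.50.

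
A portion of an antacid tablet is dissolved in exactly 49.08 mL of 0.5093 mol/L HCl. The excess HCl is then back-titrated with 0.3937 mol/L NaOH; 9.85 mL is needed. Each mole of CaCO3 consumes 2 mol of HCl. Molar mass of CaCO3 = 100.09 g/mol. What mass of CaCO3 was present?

1.06 g

Total n(HCl) added = 0.5093 x 0.04908 = 0.02500 mol.
n(NaOH) used = 0.3937 x 0.009850 = 0.003878 mol, which equals the excess n(HCl).
So n(HCl) consumed by the sample = 0.02500 - 0.003878 = 0.02112 mol.
n(CaCO3) = 0.02112 / 2 = 0.01056 mol.
mass = 0.01056 mol x 100.09 g/mol = 1.06 g.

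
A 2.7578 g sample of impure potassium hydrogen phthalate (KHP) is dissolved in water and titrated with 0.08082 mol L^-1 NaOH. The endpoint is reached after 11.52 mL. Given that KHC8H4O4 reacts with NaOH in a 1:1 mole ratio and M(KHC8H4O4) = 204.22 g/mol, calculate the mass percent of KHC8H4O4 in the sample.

n(NaOH) = 0.08082 x 0.01152 = 0.0009310 mol.
n(KHC8H4O4) = 0.0009310 / 1 = 0.0009310 mol.
mass of KHC8H4O4 = 0.0009310 x 204.22 = 0.1901 g.
% purity = 0.1901 / 2.7578 x 100 = 6.89%.

6.89%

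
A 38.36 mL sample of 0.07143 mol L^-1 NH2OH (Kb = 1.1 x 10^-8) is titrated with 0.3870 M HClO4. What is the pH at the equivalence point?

n(NH2OH) = 0.07143 x 0.03836 = 0.002740 mol; V(HClO4) at equivalence = 0.002740/0.3870 = 0.007080 L.
At equivalence the base is fully converted to NH3OH+; total volume = 0.04544 L, so [NH3OH+] = 0.002740/0.04544 = 0.06030 M.
Ka(NH3OH+) = Kw/Kb = 1.0e-14 / 1.1 x 10^-8 = 9.09e-7.
[H^+] = sqrt(Ka x [NH3OH+]) = sqrt(9.09e-7 x 0.06030) = 0.000234 M.
pH = -log(0.000234) = 3.63.

3.63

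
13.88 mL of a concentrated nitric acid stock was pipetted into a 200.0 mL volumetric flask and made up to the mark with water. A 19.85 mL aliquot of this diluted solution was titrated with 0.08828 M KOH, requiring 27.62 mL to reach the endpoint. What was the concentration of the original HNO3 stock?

n(KOH) = 0.08828 x 0.02762 = 0.002438 mol.
n(HNO3) in the aliquot = 0.002438 mol.
[diluted HNO3] = 0.002438 / 0.01985 = 0.1228 M.
Dilution factor = 200.0/13.88 = 14.41, so [stock] = 0.1228 x 14.41 = 1.77 M.

1.77 M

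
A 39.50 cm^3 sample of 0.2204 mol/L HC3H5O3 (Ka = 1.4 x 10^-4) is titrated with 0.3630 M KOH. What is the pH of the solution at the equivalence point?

8.50

n(HC3H5O3) = 0.2204 x 0.03950 = 0.008706 mol; V(KOH) at equivalence = 0.008706/0.3630 = 0.02398 L.
At equivalence all the acid is converted to C3H5O3-; total volume = 0.03950 + 0.02398 = 0.06348 L, so [C3H5O3-] = 0.008706/0.06348 = 0.1371 M.
Kb = Kw/Ka = 1.0e-14 / 1.4 x 10^-4 = 7.14e-11.
[OH^-] = sqrt(Kb x [C3H5O3-]) = sqrt(7.14e-11 x 0.1371) = 3.13e-6 M.
pOH = 5.50, so pH = 14.00 - 5.50 = 8.50.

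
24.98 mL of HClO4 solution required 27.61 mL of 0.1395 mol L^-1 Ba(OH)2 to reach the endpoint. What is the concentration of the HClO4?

0.308 M

n(Ba(OH)2) delivered = 0.1395 x 0.02761 = 0.003852 mol.
The reaction is 2 HClO4 + 1 Ba(OH)2, so n(HClO4) = 0.003852 x 2/1 = 0.007703 mol.
[HClO4] = 0.007703 mol / 0.02498 L = 0.308 M.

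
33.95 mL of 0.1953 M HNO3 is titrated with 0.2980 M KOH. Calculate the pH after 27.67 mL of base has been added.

n(acid) = 0.1953 x 0.03395 = 0.006630 mol; n(KOH) added = 0.2980 x 0.02767 = 0.008246 mol.
Base is in excess by 0.008246 - 0.006630 = 0.001615 mol in a total volume of 0.06162 L.
[OH^-] = 0.001615/0.06162 = 0.02621 M, so pOH = 1.58 and pH = 14.00 - 1.58 = 12.42.

12.42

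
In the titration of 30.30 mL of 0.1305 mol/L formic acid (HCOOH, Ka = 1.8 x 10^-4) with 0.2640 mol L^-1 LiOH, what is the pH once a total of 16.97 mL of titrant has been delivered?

12.05

n(acid) = 0.1305 x 0.03030 = 0.003954 mol; n(LiOH) added = 0.2640 x 0.01697 = 0.004480 mol.
Base is in excess by 0.004480 - 0.003954 = 0.0005259 mol in a total volume of 0.04727 L.
[OH^-] = 0.0005259/0.04727 = 0.01113 M, so pOH = 1.95 and pH = 14.00 - 1.95 = 12.05.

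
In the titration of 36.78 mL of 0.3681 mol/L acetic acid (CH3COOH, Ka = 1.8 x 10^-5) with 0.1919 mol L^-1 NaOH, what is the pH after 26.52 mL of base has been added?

Initial n(CH3COOH) = 0.3681 x 0.03678 = 0.01354 mol.
n(NaOH) added = 0.1919 x 0.02652 = 0.005089 mol, converting that many moles of CH3COOH to CH3COO-.
Remaining n(CH3COOH) = 0.008450 mol; n(CH3COO-) = 0.005089 mol.
By Henderson-Hasselbalch, pH = pKa + log([A^-]/[HA]) = 4.74 + log(0.005089/0.008450) = 4.74 + (-0.22) = 4.52.

4.52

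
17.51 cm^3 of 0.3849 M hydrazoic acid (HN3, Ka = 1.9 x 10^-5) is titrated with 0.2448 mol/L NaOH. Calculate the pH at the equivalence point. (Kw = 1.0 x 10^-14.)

n(HN3) = 0.3849 x 0.01751 = 0.006740 mol; V(NaOH) at equivalence = 0.006740/0.2448 = 0.02753 L.
At equivalence all the acid is converted to N3-; total volume = 0.01751 + 0.02753 = 0.04504 L, so [N3-] = 0.006740/0.04504 = 0.1496 M.
Kb = Kw/Ka = 1.0e-14 / 1.9 x 10^-5 = 5.26e-10.
[OH^-] = sqrt(Kb x [N3-]) = sqrt(5.26e-10 x 0.1496) = 8.87e-6 M.
pOH = 5.05, so pH = 14.00 - 5.05 = 8.95.

8.95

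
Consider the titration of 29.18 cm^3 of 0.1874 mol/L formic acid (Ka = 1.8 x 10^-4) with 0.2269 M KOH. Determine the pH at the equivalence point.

8.38

n(HCOOH) = 0.1874 x 0.02918 = 0.005468 mol; V(KOH) at equivalence = 0.005468/0.2269 = 0.02410 L.
At equivalence all the acid is converted to HCOO-; total volume = 0.02918 + 0.02410 = 0.05328 L, so [HCOO-] = 0.005468/0.05328 = 0.1026 M.
Kb = Kw/Ka = 1.0e-14 / 1.8 x 10^-4 = 5.56e-11.
[OH^-] = sqrt(Kb x [HCOO-]) = sqrt(5.56e-11 x 0.1026) = 2.39e-6 M.
pOH = 5.62, so pH = 14.00 - 5.62 = 8.38.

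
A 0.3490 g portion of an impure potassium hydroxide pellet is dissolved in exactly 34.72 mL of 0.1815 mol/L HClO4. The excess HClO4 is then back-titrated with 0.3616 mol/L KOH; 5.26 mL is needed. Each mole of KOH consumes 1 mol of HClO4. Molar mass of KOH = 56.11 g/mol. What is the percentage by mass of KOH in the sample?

70.7%

Total n(HClO4) added = 0.1815 x 0.03472 = 0.006302 mol.
n(KOH) used = 0.3616 x 0.005260 = 0.001902 mol, which equals the excess n(HClO4).
So n(HClO4) consumed by the sample = 0.006302 - 0.001902 = 0.004400 mol.
n(KOH) = 0.004400 / 1 = 0.004400 mol.
mass KOH = 0.004400 x 56.11 = 0.2469 g, so %KOH = 0.2469/0.3490 x 100 = 70.7%.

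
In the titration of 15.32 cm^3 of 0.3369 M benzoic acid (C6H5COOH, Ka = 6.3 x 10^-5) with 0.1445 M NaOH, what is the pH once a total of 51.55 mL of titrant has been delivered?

12.53

n(acid) = 0.3369 x 0.01532 = 0.005161 mol; n(NaOH) added = 0.1445 x 0.05155 = 0.007449 mol.
Base is in excess by 0.007449 - 0.005161 = 0.002288 mol in a total volume of 0.06687 L.
[OH^-] = 0.002288/0.06687 = 0.03421 M, so pOH = 1.47 and pH = 14.00 - 1.47 = 12.53.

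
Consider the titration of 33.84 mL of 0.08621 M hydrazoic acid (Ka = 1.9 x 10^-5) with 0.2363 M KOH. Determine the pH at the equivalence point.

8.76

n(HN3) = 0.08621 x 0.03384 = 0.002917 mol; V(KOH) at equivalence = 0.002917/0.2363 = 0.01235 L.
At equivalence all the acid is converted to N3-; total volume = 0.03384 + 0.01235 = 0.04619 L, so [N3-] = 0.002917/0.04619 = 0.06317 M.
Kb = Kw/Ka = 1.0e-14 / 1.9 x 10^-5 = 5.26e-10.
[OH^-] = sqrt(Kb x [N3-]) = sqrt(5.26e-10 x 0.06317) = 5.77e-6 M.
pOH = 5.24, so pH = 14.00 - 5.24 = 8.76.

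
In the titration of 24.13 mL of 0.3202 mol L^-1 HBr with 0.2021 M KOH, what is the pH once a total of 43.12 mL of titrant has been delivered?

n(acid) = 0.3202 x 0.02413 = 0.007726 mol; n(KOH) added = 0.2021 x 0.04312 = 0.008715 mol.
Base is in excess by 0.008715 - 0.007726 = 0.0009881 mol in a total volume of 0.06725 L.
[OH^-] = 0.0009881/0.06725 = 0.01469 M, so pOH = 1.83 and pH = 14.00 - 1.83 = 12.17.

12.17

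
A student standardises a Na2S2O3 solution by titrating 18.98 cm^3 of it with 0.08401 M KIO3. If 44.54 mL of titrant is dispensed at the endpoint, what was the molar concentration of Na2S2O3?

1.18 M

n(KIO3) = 0.08401 x 0.04454 = 0.003742 mol.
From the balanced equation, 1 mol KIO3 reacts with 6 mol Na2S2O3, so n(Na2S2O3) = 0.003742 x 6/1 = 0.02245 mol.
[Na2S2O3] = 0.02245 / 0.01898 L = 1.18 M.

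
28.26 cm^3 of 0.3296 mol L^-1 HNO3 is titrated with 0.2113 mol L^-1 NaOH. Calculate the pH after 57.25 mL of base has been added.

n(acid) = 0.3296 x 0.02826 = 0.009314 mol; n(NaOH) added = 0.2113 x 0.05725 = 0.01210 mol.
Base is in excess by 0.01210 - 0.009314 = 0.002782 mol in a total volume of 0.08551 L.
[OH^-] = 0.002782/0.08551 = 0.03254 M, so pOH = 1.49 and pH = 14.00 - 1.49 = 12.51.

12.51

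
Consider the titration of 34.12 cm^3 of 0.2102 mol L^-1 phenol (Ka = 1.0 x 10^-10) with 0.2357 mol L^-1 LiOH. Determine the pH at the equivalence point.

11.52

n(C6H5OH) = 0.2102 x 0.03412 = 0.007172 mol; V(LiOH) at equivalence = 0.007172/0.2357 = 0.03043 L.
At equivalence all the acid is converted to C6H5O-; total volume = 0.03412 + 0.03043 = 0.06455 L, so [C6H5O-] = 0.007172/0.06455 = 0.1111 M.
Kb = Kw/Ka = 1.0e-14 / 1.0 x 10^-10 = 0.000100.
[OH^-] = sqrt(Kb x [C6H5O-]) = sqrt(0.000100 x 0.1111) = 0.00333 M.
pOH = 2.48, so pH = 14.00 - 2.48 = 11.52.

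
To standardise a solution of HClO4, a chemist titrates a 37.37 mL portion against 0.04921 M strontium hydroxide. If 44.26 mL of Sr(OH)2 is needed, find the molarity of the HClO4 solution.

0.117 M

n(Sr(OH)2) delivered = 0.04921 x 0.04426 = 0.002178 mol.
The reaction is 2 HClO4 + 1 Sr(OH)2, so n(HClO4) = 0.002178 x 2/1 = 0.004356 mol.
[HClO4] = 0.004356 mol / 0.03737 L = 0.117 M.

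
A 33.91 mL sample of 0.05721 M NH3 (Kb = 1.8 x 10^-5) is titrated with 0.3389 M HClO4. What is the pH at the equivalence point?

5.28

n(NH3) = 0.05721 x 0.03391 = 0.001940 mol; V(HClO4) at equivalence = 0.001940/0.3389 = 0.005724 L.
At equivalence the base is fully converted to NH4+; total volume = 0.03963 L, so [NH4+] = 0.001940/0.03963 = 0.04895 M.
Ka(NH4+) = Kw/Kb = 1.0e-14 / 1.8 x 10^-5 = 5.56e-10.
[H^+] = sqrt(Ka x [NH4+]) = sqrt(5.56e-10 x 0.04895) = 5.21e-6 M.
pH = -log(5.21e-6) = 5.28.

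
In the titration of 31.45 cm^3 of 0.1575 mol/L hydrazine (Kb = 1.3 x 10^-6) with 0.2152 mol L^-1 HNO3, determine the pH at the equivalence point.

4.58

n(N2H4) = 0.1575 x 0.03145 = 0.004953 mol; V(HNO3) at equivalence = 0.004953/0.2152 = 0.02302 L.
At equivalence the base is fully converted to N2H5+; total volume = 0.05447 L, so [N2H5+] = 0.004953/0.05447 = 0.09094 M.
Ka(N2H5+) = Kw/Kb = 1.0e-14 / 1.3 x 10^-6 = 7.69e-9.
[H^+] = sqrt(Ka x [N2H5+]) = sqrt(7.69e-9 x 0.09094) = 2.64e-5 M.
pH = -log(2.64e-5) = 4.58.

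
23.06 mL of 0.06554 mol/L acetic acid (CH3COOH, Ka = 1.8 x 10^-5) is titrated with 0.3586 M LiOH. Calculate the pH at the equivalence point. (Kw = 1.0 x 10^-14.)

8.74

n(CH3COOH) = 0.06554 x 0.02306 = 0.001511 mol; V(LiOH) at equivalence = 0.001511/0.3586 = 0.004215 L.
At equivalence all the acid is converted to CH3COO-; total volume = 0.02306 + 0.004215 = 0.02727 L, so [CH3COO-] = 0.001511/0.02727 = 0.05541 M.
Kb = Kw/Ka = 1.0e-14 / 1.8 x 10^-5 = 5.56e-10.
[OH^-] = sqrt(Kb x [CH3COO-]) = sqrt(5.56e-10 x 0.05541) = 5.55e-6 M.
pOH = 5.26, so pH = 14.00 - 5.26 = 8.74.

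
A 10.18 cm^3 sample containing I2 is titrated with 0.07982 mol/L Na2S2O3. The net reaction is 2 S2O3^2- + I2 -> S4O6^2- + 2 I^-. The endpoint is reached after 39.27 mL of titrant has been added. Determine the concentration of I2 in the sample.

n(Na2S2O3) = 0.07982 x 0.03927 = 0.003135 mol.
From the balanced equation, 2 mol Na2S2O3 reacts with 1 mol I2, so n(I2) = 0.003135 x 1/2 = 0.001567 mol.
[I2] = 0.001567 / 0.01018 L = 0.154 M.

0.154 M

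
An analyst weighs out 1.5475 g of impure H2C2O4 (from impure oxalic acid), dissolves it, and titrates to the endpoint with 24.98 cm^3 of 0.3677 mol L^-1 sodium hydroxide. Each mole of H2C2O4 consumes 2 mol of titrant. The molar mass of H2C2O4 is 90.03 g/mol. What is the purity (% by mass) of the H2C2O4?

26.7%

n(NaOH) = 0.3677 x 0.02498 = 0.009185 mol.
n(H2C2O4) = 0.009185 / 2 = 0.004593 mol.
mass of H2C2O4 = 0.004593 x 90.03 = 0.4135 g.
% purity = 0.4135 / 1.5475 x 100 = 26.7%.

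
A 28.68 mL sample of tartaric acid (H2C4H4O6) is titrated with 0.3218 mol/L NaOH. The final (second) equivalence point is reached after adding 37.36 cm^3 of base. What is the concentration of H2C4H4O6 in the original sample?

0.210 M

n(NaOH) = 0.3218 x 0.03736 = 0.01202 mol.
At the final (second) equivalence point, 2 mol OH^- react per mol H2C4H4O6, so n(H2C4H4O6) = 0.01202 / 2 = 0.006011 mol.
[H2C4H4O6] = 0.006011 / 0.02868 L = 0.210 M.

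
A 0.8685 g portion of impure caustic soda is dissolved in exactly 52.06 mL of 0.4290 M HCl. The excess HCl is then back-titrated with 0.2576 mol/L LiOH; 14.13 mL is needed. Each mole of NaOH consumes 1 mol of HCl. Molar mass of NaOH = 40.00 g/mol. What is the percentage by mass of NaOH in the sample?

Total n(HCl) added = 0.4290 x 0.05206 = 0.02233 mol.
n(LiOH) used = 0.2576 x 0.01413 = 0.003640 mol, which equals the excess n(HCl).
So n(HCl) consumed by the sample = 0.02233 - 0.003640 = 0.01869 mol.
n(NaOH) = 0.01869 / 1 = 0.01869 mol.
mass NaOH = 0.01869 x 40.00 = 0.7478 g, so %NaOH = 0.7478/0.8685 x 100 = 86.1%.

86.1%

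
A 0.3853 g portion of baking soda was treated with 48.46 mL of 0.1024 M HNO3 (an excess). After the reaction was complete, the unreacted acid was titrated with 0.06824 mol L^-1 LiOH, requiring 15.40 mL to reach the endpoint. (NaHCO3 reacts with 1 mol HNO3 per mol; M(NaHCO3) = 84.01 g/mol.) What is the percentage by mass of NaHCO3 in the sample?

Total n(HNO3) added = 0.1024 x 0.04846 = 0.004962 mol.
n(LiOH) used = 0.06824 x 0.01540 = 0.001051 mol, which equals the excess n(HNO3).
So n(HNO3) consumed by the sample = 0.004962 - 0.001051 = 0.003911 mol.
n(NaHCO3) = 0.003911 / 1 = 0.003911 mol.
mass NaHCO3 = 0.003911 x 84.01 = 0.3286 g, so %NaHCO3 = 0.3286/0.3853 x 100 = 85.3%.

85.3%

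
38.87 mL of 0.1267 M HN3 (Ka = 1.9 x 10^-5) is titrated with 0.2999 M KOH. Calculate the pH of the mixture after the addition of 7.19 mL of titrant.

Initial n(HN3) = 0.1267 x 0.03887 = 0.004925 mol.
n(KOH) added = 0.2999 x 0.007190 = 0.002156 mol, converting that many moles of HN3 to N3-.
Remaining n(HN3) = 0.002769 mol; n(N3-) = 0.002156 mol.
By Henderson-Hasselbalch, pH = pKa + log([A^-]/[HA]) = 4.72 + log(0.002156/0.002769) = 4.72 + (-0.11) = 4.61.

4.61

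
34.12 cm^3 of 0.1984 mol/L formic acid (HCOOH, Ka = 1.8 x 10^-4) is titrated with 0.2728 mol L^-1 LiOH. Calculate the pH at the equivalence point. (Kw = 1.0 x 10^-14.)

8.40

n(HCOOH) = 0.1984 x 0.03412 = 0.006769 mol; V(LiOH) at equivalence = 0.006769/0.2728 = 0.02481 L.
At equivalence all the acid is converted to HCOO-; total volume = 0.03412 + 0.02481 = 0.05893 L, so [HCOO-] = 0.006769/0.05893 = 0.1149 M.
Kb = Kw/Ka = 1.0e-14 / 1.8 x 10^-4 = 5.56e-11.
[OH^-] = sqrt(Kb x [HCOO-]) = sqrt(5.56e-11 x 0.1149) = 2.53e-6 M.
pOH = 5.60, so pH = 14.00 - 5.60 = 8.40.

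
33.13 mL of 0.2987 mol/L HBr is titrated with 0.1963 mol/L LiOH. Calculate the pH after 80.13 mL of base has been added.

n(acid) = 0.2987 x 0.03313 = 0.009896 mol; n(LiOH) added = 0.1963 x 0.08013 = 0.01573 mol.
Base is in excess by 0.01573 - 0.009896 = 0.005834 mol in a total volume of 0.1133 L.
[OH^-] = 0.005834/0.1133 = 0.05151 M, so pOH = 1.29 and pH = 14.00 - 1.29 = 12.71.

12.71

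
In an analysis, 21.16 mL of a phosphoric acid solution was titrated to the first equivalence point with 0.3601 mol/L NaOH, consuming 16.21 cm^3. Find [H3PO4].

n(NaOH) = 0.3601 x 0.01621 = 0.005837 mol.
At the first equivalence point, 1 mol OH^- react per mol H3PO4, so n(H3PO4) = 0.005837 / 1 = 0.005837 mol.
[H3PO4] = 0.005837 / 0.02116 L = 0.276 M.

0.276 M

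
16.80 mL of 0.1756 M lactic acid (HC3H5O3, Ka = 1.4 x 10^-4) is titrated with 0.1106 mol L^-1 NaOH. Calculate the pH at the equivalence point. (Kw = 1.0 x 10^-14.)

8.34

n(HC3H5O3) = 0.1756 x 0.01680 = 0.002950 mol; V(NaOH) at equivalence = 0.002950/0.1106 = 0.02667 L.
At equivalence all the acid is converted to C3H5O3-; total volume = 0.01680 + 0.02667 = 0.04347 L, so [C3H5O3-] = 0.002950/0.04347 = 0.06786 M.
Kb = Kw/Ka = 1.0e-14 / 1.4 x 10^-4 = 7.14e-11.
[OH^-] = sqrt(Kb x [C3H5O3-]) = sqrt(7.14e-11 x 0.06786) = 2.20e-6 M.
pOH = 5.66, so pH = 14.00 - 5.66 = 8.34.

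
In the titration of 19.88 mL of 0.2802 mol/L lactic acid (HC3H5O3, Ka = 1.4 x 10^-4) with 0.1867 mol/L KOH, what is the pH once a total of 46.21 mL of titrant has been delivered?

12.67

n(acid) = 0.2802 x 0.01988 = 0.005570 mol; n(KOH) added = 0.1867 x 0.04621 = 0.008627 mol.
Base is in excess by 0.008627 - 0.005570 = 0.003057 mol in a total volume of 0.06609 L.
[OH^-] = 0.003057/0.06609 = 0.04626 M, so pOH = 1.33 and pH = 14.00 - 1.33 = 12.67.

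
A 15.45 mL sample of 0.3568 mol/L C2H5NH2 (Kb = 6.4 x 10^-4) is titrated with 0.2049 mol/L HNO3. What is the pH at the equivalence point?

5.85

n(C2H5NH2) = 0.3568 x 0.01545 = 0.005513 mol; V(HNO3) at equivalence = 0.005513/0.2049 = 0.02690 L.
At equivalence the base is fully converted to C2H5NH3+; total volume = 0.04235 L, so [C2H5NH3+] = 0.005513/0.04235 = 0.1302 M.
Ka(C2H5NH3+) = Kw/Kb = 1.0e-14 / 6.4 x 10^-4 = 1.56e-11.
[H^+] = sqrt(Ka x [C2H5NH3+]) = sqrt(1.56e-11 x 0.1302) = 1.43e-6 M.
pH = -log(1.43e-6) = 5.85.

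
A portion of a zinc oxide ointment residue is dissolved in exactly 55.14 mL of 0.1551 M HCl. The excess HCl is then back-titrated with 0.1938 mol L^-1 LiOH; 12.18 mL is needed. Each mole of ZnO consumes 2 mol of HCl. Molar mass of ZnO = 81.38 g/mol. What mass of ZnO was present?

Total n(HCl) added = 0.1551 x 0.05514 = 0.008552 mol.
n(LiOH) used = 0.1938 x 0.01218 = 0.002360 mol, which equals the excess n(HCl).
So n(HCl) consumed by the sample = 0.008552 - 0.002360 = 0.006192 mol.
n(ZnO) = 0.006192 / 2 = 0.003096 mol.
mass = 0.003096 mol x 81.38 g/mol = 0.252 g.

0.252 g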